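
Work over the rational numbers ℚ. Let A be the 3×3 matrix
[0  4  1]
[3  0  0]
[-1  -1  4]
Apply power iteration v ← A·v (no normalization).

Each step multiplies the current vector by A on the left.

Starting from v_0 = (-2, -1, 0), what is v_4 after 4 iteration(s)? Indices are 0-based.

v_0 = (-2, -1, 0).
v_1 = A·v_0 = (-4, -6, 3).
v_2 = A·v_1 = (-21, -12, 22).
v_3 = A·v_2 = (-26, -63, 121).
v_4 = A·v_3 = (-131, -78, 573).

v_4 = (-131, -78, 573)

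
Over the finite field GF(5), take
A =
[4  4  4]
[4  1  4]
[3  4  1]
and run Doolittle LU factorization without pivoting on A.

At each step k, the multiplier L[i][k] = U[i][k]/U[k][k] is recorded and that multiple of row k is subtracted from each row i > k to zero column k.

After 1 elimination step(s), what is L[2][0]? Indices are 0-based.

L[2][0] = 2

[col 0] pivot 4
  R1 -= 1*R0 → (0, 2, 0)  (L[1][0] := 1)
  R2 -= 2*R0 → (0, 1, 3)  (L[2][0] := 2)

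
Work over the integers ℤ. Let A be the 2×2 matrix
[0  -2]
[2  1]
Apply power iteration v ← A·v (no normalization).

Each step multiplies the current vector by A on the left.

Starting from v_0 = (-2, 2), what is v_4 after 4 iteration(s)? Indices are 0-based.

v_0 = (-2, 2).
v_1 = A·v_0 = (-4, -2).
v_2 = A·v_1 = (4, -10).
v_3 = A·v_2 = (20, -2).
v_4 = A·v_3 = (4, 38).

v_4 = (4, 38)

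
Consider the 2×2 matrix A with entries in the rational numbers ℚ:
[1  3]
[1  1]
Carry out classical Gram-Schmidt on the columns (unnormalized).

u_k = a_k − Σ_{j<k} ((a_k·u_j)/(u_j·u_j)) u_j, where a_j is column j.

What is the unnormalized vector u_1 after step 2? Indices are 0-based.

u_1 = (1, -1)

Step 1: u_0 = a_0 = (1, 1).
Step 2: u_1 = a_1 − (2)·u_0 = (1, -1).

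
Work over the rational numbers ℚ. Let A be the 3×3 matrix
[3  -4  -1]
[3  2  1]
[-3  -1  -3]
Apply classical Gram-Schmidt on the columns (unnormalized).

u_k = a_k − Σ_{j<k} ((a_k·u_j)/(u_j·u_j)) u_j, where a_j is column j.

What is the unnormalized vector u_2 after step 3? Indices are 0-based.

Step 1: u_0 = a_0 = (3, 3, -3).
Step 2: u_1 = a_1 − (-1/9)·u_0 = (-11/3, 7/3, -4/3).
Step 3: u_2 = a_2 − (1/3)·u_0 − (15/31)·u_1 = (-7/31, -35/31, -42/31).

u_2 = (-7/31, -35/31, -42/31)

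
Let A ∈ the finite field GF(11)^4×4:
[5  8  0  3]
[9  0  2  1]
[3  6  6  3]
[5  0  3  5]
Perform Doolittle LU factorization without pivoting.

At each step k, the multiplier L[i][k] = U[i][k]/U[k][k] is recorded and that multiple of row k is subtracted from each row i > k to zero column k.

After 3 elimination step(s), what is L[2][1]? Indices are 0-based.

Step 1: pivot at (0,0) is 5.
  row1 ← row1 − (4)·row0  ⇒  L[1][0]=4, U row1=(0, 1, 2, 0)
  row2 ← row2 − (5)·row0  ⇒  L[2][0]=5, U row2=(0, 10, 6, 10)
  row3 ← row3 − (1)·row0  ⇒  L[3][0]=1, U row3=(0, 3, 3, 2)
Step 2: pivot at (1,1) is 1.
  row2 ← row2 − (10)·row1  ⇒  L[2][1]=10, U row2=(0, 0, 8, 10)
  row3 ← row3 − (3)·row1  ⇒  L[3][1]=3, U row3=(0, 0, 8, 2)
Step 3: pivot at (2,2) is 8.
  row3 ← row3 − (1)·row2  ⇒  L[3][2]=1, U row3=(0, 0, 0, 3)

L[2][1] = 10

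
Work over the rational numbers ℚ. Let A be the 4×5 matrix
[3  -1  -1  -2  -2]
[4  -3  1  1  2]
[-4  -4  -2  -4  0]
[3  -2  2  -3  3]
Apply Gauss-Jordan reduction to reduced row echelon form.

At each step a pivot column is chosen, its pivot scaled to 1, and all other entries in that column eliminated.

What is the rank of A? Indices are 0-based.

step 1: normalize row 0 (÷3) = (1, -1/3, -1/3, -2/3, -2/3)
  row 1: subtract 4×row0 = (0, -5/3, 7/3, 11/3, 14/3)
  row 2: subtract -4×row0 = (0, -16/3, -10/3, -20/3, -8/3)
  row 3: subtract 3×row0 = (0, -1, 3, -1, 5)
step 2: normalize row 1 (÷-5/3) = (0, 1, -7/5, -11/5, -14/5)
  row 0: subtract -1/3×row1 = (1, 0, -4/5, -7/5, -8/5)
  row 2: subtract -16/3×row1 = (0, 0, -54/5, -92/5, -88/5)
  row 3: subtract -1×row1 = (0, 0, 8/5, -16/5, 11/5)
step 3: normalize row 2 (÷-54/5) = (0, 0, 1, 46/27, 44/27)
  row 0: subtract -4/5×row2 = (1, 0, 0, -1/27, -8/27)
  row 1: subtract -7/5×row2 = (0, 1, 0, 5/27, -14/27)
  row 3: subtract 8/5×row2 = (0, 0, 0, -160/27, -11/27)
step 4: normalize row 3 (÷-160/27) = (0, 0, 0, 1, 11/160)
  row 0: subtract -1/27×row3 = (1, 0, 0, 0, -47/160)
  row 1: subtract 5/27×row3 = (0, 1, 0, 0, -17/32)
  row 2: subtract 46/27×row3 = (0, 0, 1, 0, 121/80)

rank = 4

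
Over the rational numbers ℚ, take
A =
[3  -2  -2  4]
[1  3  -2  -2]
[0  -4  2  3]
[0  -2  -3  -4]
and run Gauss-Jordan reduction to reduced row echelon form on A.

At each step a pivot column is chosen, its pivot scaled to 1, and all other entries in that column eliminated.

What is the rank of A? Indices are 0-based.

step 1: normalize row 0 (÷3) = (1, -2/3, -2/3, 4/3)
  row 1: subtract 1×row0 = (0, 11/3, -4/3, -10/3)
step 2: normalize row 1 (÷11/3) = (0, 1, -4/11, -10/11)
  row 0: subtract -2/3×row1 = (1, 0, -10/11, 8/11)
  row 2: subtract -4×row1 = (0, 0, 6/11, -7/11)
  row 3: subtract -2×row1 = (0, 0, -41/11, -64/11)
step 3: normalize row 2 (÷6/11) = (0, 0, 1, -7/6)
  row 0: subtract -10/11×row2 = (1, 0, 0, -1/3)
  row 1: subtract -4/11×row2 = (0, 1, 0, -4/3)
  row 3: subtract -41/11×row2 = (0, 0, 0, -61/6)
step 4: normalize row 3 (÷-61/6) = (0, 0, 0, 1)
  row 0: subtract -1/3×row3 = (1, 0, 0, 0)
  row 1: subtract -4/3×row3 = (0, 1, 0, 0)
  row 2: subtract -7/6×row3 = (0, 0, 1, 0)

rank = 4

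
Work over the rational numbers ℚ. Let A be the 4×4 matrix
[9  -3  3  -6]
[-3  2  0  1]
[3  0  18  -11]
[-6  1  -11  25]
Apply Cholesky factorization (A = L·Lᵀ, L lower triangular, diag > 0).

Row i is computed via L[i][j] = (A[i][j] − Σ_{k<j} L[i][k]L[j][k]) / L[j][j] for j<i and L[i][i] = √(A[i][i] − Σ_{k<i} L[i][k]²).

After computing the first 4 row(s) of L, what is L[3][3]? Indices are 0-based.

L[3][3] = 4

Step 1: L[0][0] = √(9) = 3.
  L[1][0] = (-3) / L[0][0] = -1.
Step 2: L[1][1] = √(1) = 1.
  L[2][0] = (3) / L[0][0] = 1.
  L[2][1] = (1) / L[1][1] = 1.
Step 3: L[2][2] = √(16) = 4.
  L[3][0] = (-6) / L[0][0] = -2.
  L[3][1] = (-1) / L[1][1] = -1.
  L[3][2] = (-8) / L[2][2] = -2.
Step 4: L[3][3] = √(16) = 4.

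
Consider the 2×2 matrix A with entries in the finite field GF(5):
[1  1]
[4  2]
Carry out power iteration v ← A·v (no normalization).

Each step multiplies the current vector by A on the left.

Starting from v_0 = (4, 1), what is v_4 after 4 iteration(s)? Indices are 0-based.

v_0 = (4, 1).
v_1 = A·v_0 = (0, 3).
v_2 = A·v_1 = (3, 1).
v_3 = A·v_2 = (4, 4).
v_4 = A·v_3 = (3, 4).

v_4 = (3, 4)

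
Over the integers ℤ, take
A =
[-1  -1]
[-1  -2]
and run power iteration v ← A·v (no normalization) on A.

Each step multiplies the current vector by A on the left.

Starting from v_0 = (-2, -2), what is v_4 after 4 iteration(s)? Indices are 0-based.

v_4 = (-68, -110)

v_0 = (-2, -2).
v_1 = A·v_0 = (4, 6).
v_2 = A·v_1 = (-10, -16).
v_3 = A·v_2 = (26, 42).
v_4 = A·v_3 = (-68, -110).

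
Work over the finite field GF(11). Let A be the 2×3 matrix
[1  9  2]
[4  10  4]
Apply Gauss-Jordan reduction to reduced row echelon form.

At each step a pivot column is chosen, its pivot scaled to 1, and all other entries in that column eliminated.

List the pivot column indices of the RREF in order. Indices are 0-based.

[1] R0 /= 1  ⇒  (1, 9, 2)
     R1 -= 4·R0  ⇒  (0, 7, 7)
[2] R1 /= 7  ⇒  (0, 1, 1)
     R0 -= 9·R1  ⇒  (1, 0, 4)

pivot columns: 0, 1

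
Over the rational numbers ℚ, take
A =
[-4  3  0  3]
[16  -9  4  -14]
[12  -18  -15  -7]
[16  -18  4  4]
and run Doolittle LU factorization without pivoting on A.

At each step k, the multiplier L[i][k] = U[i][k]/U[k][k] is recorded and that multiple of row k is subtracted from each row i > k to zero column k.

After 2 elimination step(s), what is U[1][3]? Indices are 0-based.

[col 0] pivot -4
  R1 -= -4*R0 → (0, 3, 4, -2)  (L[1][0] := -4)
  R2 -= -3*R0 → (0, -9, -15, 2)  (L[2][0] := -3)
  R3 -= -4*R0 → (0, -6, 4, 16)  (L[3][0] := -4)
[col 1] pivot 3
  R2 -= -3*R1 → (0, 0, -3, -4)  (L[2][1] := -3)
  R3 -= -2*R1 → (0, 0, 12, 12)  (L[3][1] := -2)

U[1][3] = -2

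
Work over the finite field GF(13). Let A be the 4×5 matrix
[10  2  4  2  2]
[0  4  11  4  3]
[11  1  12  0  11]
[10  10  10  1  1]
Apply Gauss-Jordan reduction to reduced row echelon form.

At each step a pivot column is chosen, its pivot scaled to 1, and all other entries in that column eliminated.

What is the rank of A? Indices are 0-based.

step 1: normalize row 0 (÷10) = (1, 8, 3, 8, 8)
  row 2: subtract 11×row0 = (0, 4, 5, 3, 1)
  row 3: subtract 10×row0 = (0, 8, 6, 12, 12)
step 2: normalize row 1 (÷4) = (0, 1, 6, 1, 4)
  row 0: subtract 8×row1 = (1, 0, 7, 0, 2)
  row 2: subtract 4×row1 = (0, 0, 7, 12, 11)
  row 3: subtract 8×row1 = (0, 0, 10, 4, 6)
step 3: normalize row 2 (÷7) = (0, 0, 1, 11, 9)
  row 0: subtract 7×row2 = (1, 0, 0, 1, 4)
  row 1: subtract 6×row2 = (0, 1, 0, 0, 2)
  row 3: subtract 10×row2 = (0, 0, 0, 11, 7)
step 4: normalize row 3 (÷11) = (0, 0, 0, 1, 3)
  row 0: subtract 1×row3 = (1, 0, 0, 0, 1)
  row 2: subtract 11×row3 = (0, 0, 1, 0, 2)

rank = 4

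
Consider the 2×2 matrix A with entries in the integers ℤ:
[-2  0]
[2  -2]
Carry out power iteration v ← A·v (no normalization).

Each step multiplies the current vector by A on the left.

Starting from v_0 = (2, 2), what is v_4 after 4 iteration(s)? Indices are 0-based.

v_4 = (32, -96)

v_0 = (2, 2).
v_1 = A·v_0 = (-4, 0).
v_2 = A·v_1 = (8, -8).
v_3 = A·v_2 = (-16, 32).
v_4 = A·v_3 = (32, -96).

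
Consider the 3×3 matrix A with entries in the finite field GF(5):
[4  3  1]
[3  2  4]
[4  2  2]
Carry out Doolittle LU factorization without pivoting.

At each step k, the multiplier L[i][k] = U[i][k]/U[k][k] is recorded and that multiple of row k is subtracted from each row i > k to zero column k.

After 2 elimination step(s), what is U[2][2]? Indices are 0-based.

[col 0] pivot 4
  R1 -= 2*R0 → (0, 1, 2)  (L[1][0] := 2)
  R2 -= 1*R0 → (0, 4, 1)  (L[2][0] := 1)
[col 1] pivot 1
  R2 -= 4*R1 → (0, 0, 3)  (L[2][1] := 4)

U[2][2] = 3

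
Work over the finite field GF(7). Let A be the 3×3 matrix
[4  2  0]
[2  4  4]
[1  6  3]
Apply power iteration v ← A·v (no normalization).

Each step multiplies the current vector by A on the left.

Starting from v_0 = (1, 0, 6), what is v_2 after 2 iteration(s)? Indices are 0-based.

v_2 = (5, 6, 0)

v_0 = (1, 0, 6).
v_1 = A·v_0 = (4, 5, 5).
v_2 = A·v_1 = (5, 6, 0).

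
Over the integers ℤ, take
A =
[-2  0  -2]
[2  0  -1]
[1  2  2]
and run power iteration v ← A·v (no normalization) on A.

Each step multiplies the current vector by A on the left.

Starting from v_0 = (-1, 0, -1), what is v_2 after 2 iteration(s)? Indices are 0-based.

v_2 = (-2, 11, -4)

v_0 = (-1, 0, -1).
v_1 = A·v_0 = (4, -1, -3).
v_2 = A·v_1 = (-2, 11, -4).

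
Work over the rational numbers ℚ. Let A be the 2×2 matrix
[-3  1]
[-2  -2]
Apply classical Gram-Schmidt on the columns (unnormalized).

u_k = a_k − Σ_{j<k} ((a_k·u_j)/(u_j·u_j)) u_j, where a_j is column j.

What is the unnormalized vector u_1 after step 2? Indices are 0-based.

Step 1: u_0 = a_0 = (-3, -2).
Step 2: u_1 = a_1 − (1/13)·u_0 = (16/13, -24/13).

u_1 = (16/13, -24/13)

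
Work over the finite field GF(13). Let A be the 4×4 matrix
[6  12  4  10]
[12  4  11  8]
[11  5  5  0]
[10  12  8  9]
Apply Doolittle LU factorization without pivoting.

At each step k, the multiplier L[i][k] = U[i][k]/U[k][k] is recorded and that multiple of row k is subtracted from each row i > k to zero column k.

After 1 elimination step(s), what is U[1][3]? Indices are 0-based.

U[1][3] = 1

[col 0] pivot 6
  R1 -= 2*R0 → (0, 6, 3, 1)  (L[1][0] := 2)
  R2 -= 4*R0 → (0, 9, 2, 12)  (L[2][0] := 4)
  R3 -= 6*R0 → (0, 5, 10, 1)  (L[3][0] := 6)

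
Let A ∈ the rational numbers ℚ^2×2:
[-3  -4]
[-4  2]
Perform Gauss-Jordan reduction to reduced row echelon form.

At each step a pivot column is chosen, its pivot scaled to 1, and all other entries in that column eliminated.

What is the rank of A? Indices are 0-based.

rank = 2

step 1: normalize row 0 (÷-3) = (1, 4/3)
  row 1: subtract -4×row0 = (0, 22/3)
step 2: normalize row 1 (÷22/3) = (0, 1)
  row 0: subtract 4/3×row1 = (1, 0)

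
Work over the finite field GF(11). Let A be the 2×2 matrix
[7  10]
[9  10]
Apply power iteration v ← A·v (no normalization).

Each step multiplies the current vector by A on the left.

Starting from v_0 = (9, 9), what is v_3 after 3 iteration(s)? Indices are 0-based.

v_0 = (9, 9).
v_1 = A·v_0 = (10, 6).
v_2 = A·v_1 = (9, 7).
v_3 = A·v_2 = (1, 8).

v_3 = (1, 8)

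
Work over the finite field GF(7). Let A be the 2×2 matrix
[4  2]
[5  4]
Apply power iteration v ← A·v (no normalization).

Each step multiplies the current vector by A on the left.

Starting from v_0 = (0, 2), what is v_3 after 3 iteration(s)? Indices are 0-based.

v_0 = (0, 2).
v_1 = A·v_0 = (4, 1).
v_2 = A·v_1 = (4, 3).
v_3 = A·v_2 = (1, 4).

v_3 = (1, 4)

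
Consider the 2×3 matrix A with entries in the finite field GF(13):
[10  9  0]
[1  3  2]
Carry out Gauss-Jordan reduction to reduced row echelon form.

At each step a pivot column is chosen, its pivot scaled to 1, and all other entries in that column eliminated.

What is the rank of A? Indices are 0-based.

rank = 2

[1] R0 /= 10  ⇒  (1, 10, 0)
     R1 -= 1·R0  ⇒  (0, 6, 2)
[2] R1 /= 6  ⇒  (0, 1, 9)
     R0 -= 10·R1  ⇒  (1, 0, 1)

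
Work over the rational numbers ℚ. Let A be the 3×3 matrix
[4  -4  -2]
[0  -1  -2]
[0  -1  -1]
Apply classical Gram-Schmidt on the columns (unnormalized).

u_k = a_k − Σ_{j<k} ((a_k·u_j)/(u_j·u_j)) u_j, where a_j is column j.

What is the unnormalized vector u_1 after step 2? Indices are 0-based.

Step 1: u_0 = a_0 = (4, 0, 0).
Step 2: u_1 = a_1 − (-1)·u_0 = (0, -1, -1).

u_1 = (0, -1, -1)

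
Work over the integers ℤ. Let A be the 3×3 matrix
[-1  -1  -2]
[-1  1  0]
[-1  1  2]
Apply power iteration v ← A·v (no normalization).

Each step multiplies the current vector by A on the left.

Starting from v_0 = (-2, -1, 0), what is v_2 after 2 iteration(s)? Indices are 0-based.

v_2 = (-6, -2, 0)

v_0 = (-2, -1, 0).
v_1 = A·v_0 = (3, 1, 1).
v_2 = A·v_1 = (-6, -2, 0).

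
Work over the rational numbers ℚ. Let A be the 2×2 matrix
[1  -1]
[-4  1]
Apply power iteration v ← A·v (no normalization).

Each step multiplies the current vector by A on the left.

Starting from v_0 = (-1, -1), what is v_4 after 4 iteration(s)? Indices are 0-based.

v_4 = (-21, 39)

v_0 = (-1, -1).
v_1 = A·v_0 = (0, 3).
v_2 = A·v_1 = (-3, 3).
v_3 = A·v_2 = (-6, 15).
v_4 = A·v_3 = (-21, 39).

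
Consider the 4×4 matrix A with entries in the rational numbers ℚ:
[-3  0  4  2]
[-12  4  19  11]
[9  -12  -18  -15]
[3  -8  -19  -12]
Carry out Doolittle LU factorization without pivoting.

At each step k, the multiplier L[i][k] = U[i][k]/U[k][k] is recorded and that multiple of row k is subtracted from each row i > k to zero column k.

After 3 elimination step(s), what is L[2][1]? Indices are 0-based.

L[2][1] = -3

Step 1: pivot at (0,0) is -3.
  row1 ← row1 − (4)·row0  ⇒  L[1][0]=4, U row1=(0, 4, 3, 3)
  row2 ← row2 − (-3)·row0  ⇒  L[2][0]=-3, U row2=(0, -12, -6, -9)
  row3 ← row3 − (-1)·row0  ⇒  L[3][0]=-1, U row3=(0, -8, -15, -10)
Step 2: pivot at (1,1) is 4.
  row2 ← row2 − (-3)·row1  ⇒  L[2][1]=-3, U row2=(0, 0, 3, 0)
  row3 ← row3 − (-2)·row1  ⇒  L[3][1]=-2, U row3=(0, 0, -9, -4)
Step 3: pivot at (2,2) is 3.
  row3 ← row3 − (-3)·row2  ⇒  L[3][2]=-3, U row3=(0, 0, 0, -4)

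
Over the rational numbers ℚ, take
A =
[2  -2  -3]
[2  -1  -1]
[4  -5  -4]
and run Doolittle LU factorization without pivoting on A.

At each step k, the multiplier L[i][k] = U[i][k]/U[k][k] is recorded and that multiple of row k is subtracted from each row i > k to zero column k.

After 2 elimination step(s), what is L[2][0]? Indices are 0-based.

[col 0] pivot 2
  R1 -= 1*R0 → (0, 1, 2)  (L[1][0] := 1)
  R2 -= 2*R0 → (0, -1, 2)  (L[2][0] := 2)
[col 1] pivot 1
  R2 -= -1*R1 → (0, 0, 4)  (L[2][1] := -1)

L[2][0] = 2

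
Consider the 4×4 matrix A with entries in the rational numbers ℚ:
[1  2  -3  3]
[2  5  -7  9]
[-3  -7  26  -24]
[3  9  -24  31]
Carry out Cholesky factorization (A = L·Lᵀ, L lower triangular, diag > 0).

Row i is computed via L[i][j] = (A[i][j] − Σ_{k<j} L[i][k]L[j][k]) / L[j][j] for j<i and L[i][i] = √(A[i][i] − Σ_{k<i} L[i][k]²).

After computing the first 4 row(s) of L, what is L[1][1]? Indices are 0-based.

L[1][1] = 1

Step 1: L[0][0] = √(1) = 1.
  L[1][0] = (2) / L[0][0] = 2.
Step 2: L[1][1] = √(1) = 1.
  L[2][0] = (-3) / L[0][0] = -3.
  L[2][1] = (-1) / L[1][1] = -1.
Step 3: L[2][2] = √(16) = 4.
  L[3][0] = (3) / L[0][0] = 3.
  L[3][1] = (3) / L[1][1] = 3.
  L[3][2] = (-12) / L[2][2] = -3.
Step 4: L[3][3] = √(4) = 2.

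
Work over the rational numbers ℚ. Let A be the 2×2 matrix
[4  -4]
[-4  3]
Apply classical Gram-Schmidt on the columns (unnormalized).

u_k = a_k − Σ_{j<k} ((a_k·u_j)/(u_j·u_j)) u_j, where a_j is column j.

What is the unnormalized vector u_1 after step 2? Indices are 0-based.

u_1 = (-1/2, -1/2)

Step 1: u_0 = a_0 = (4, -4).
Step 2: u_1 = a_1 − (-7/8)·u_0 = (-1/2, -1/2).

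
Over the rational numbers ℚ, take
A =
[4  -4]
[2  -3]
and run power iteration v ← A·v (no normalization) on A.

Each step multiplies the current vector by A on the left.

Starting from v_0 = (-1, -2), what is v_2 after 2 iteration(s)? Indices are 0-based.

v_2 = (0, -4)

v_0 = (-1, -2).
v_1 = A·v_0 = (4, 4).
v_2 = A·v_1 = (0, -4).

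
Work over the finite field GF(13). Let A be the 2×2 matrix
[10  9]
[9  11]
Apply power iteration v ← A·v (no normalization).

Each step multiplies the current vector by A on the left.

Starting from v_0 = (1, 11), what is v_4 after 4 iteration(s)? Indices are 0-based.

v_0 = (1, 11).
v_1 = A·v_0 = (5, 0).
v_2 = A·v_1 = (11, 6).
v_3 = A·v_2 = (8, 9).
v_4 = A·v_3 = (5, 2).

v_4 = (5, 2)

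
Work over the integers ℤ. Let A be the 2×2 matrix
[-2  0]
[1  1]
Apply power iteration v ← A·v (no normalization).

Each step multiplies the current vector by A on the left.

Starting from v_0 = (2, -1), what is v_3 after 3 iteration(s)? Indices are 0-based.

v_3 = (-16, 5)

v_0 = (2, -1).
v_1 = A·v_0 = (-4, 1).
v_2 = A·v_1 = (8, -3).
v_3 = A·v_2 = (-16, 5).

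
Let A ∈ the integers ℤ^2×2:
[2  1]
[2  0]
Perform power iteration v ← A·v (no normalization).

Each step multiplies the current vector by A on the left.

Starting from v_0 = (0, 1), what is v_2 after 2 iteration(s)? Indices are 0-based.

v_2 = (2, 2)

v_0 = (0, 1).
v_1 = A·v_0 = (1, 0).
v_2 = A·v_1 = (2, 2).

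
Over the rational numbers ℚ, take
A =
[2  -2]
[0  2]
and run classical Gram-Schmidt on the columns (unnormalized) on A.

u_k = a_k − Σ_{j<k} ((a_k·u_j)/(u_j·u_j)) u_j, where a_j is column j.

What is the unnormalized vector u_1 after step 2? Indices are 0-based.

Step 1: u_0 = a_0 = (2, 0).
Step 2: u_1 = a_1 − (-1)·u_0 = (0, 2).

u_1 = (0, 2)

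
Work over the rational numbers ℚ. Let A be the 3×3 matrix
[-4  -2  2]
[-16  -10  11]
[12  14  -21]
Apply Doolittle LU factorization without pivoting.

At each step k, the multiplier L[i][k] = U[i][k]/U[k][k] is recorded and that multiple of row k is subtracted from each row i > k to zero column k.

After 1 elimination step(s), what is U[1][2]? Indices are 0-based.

[col 0] pivot -4
  R1 -= 4*R0 → (0, -2, 3)  (L[1][0] := 4)
  R2 -= -3*R0 → (0, 8, -15)  (L[2][0] := -3)

U[1][2] = 3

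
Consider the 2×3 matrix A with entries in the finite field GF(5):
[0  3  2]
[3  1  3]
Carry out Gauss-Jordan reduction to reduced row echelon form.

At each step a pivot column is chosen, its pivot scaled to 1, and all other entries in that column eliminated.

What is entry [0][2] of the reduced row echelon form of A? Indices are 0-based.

step 1: exchange rows 0,1
step 1: normalize row 0 (÷3) = (1, 2, 1)
step 2: normalize row 1 (÷3) = (0, 1, 4)
  row 0: subtract 2×row1 = (1, 0, 3)

M[0][2] = 3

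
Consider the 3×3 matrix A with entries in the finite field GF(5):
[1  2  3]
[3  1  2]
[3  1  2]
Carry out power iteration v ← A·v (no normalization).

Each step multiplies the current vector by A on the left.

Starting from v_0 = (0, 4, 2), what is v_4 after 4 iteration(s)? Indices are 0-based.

v_4 = (4, 2, 2)

v_0 = (0, 4, 2).
v_1 = A·v_0 = (4, 3, 3).
v_2 = A·v_1 = (4, 1, 1).
v_3 = A·v_2 = (4, 0, 0).
v_4 = A·v_3 = (4, 2, 2).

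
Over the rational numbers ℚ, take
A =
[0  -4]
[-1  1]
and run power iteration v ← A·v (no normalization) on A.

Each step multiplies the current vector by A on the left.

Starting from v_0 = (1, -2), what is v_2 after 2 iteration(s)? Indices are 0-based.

v_0 = (1, -2).
v_1 = A·v_0 = (8, -3).
v_2 = A·v_1 = (12, -11).

v_2 = (12, -11)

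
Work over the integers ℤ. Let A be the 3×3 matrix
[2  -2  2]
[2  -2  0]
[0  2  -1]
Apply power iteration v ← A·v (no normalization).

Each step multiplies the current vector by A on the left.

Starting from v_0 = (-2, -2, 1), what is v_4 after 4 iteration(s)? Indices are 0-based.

v_4 = (26, 20, -43)

v_0 = (-2, -2, 1).
v_1 = A·v_0 = (2, 0, -5).
v_2 = A·v_1 = (-6, 4, 5).
v_3 = A·v_2 = (-10, -20, 3).
v_4 = A·v_3 = (26, 20, -43).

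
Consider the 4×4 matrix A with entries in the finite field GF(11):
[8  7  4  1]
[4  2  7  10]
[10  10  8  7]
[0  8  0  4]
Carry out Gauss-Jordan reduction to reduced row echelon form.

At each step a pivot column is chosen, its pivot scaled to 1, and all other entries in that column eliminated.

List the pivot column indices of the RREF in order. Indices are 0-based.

pivot columns: 0, 1, 2, 3

[1] R0 /= 8  ⇒  (1, 5, 6, 7)
     R1 -= 4·R0  ⇒  (0, 4, 5, 4)
     R2 -= 10·R0  ⇒  (0, 4, 3, 3)
[2] R1 /= 4  ⇒  (0, 1, 4, 1)
     R0 -= 5·R1  ⇒  (1, 0, 8, 2)
     R2 -= 4·R1  ⇒  (0, 0, 9, 10)
     R3 -= 8·R1  ⇒  (0, 0, 1, 7)
[3] R2 /= 9  ⇒  (0, 0, 1, 6)
     R0 -= 8·R2  ⇒  (1, 0, 0, 9)
     R1 -= 4·R2  ⇒  (0, 1, 0, 10)
     R3 -= 1·R2  ⇒  (0, 0, 0, 1)
[4] R3 /= 1  ⇒  (0, 0, 0, 1)
     R0 -= 9·R3  ⇒  (1, 0, 0, 0)
     R1 -= 10·R3  ⇒  (0, 1, 0, 0)
     R2 -= 6·R3  ⇒  (0, 0, 1, 0)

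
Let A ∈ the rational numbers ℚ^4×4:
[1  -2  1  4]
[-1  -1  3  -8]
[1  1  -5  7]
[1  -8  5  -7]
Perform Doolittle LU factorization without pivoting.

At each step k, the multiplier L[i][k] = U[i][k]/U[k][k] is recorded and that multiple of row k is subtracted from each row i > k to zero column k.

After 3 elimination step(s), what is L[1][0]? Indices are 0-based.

Step 1: pivot at (0,0) is 1.
  row1 ← row1 − (-1)·row0  ⇒  L[1][0]=-1, U row1=(0, -3, 4, -4)
  row2 ← row2 − (1)·row0  ⇒  L[2][0]=1, U row2=(0, 3, -6, 3)
  row3 ← row3 − (1)·row0  ⇒  L[3][0]=1, U row3=(0, -6, 4, -11)
Step 2: pivot at (1,1) is -3.
  row2 ← row2 − (-1)·row1  ⇒  L[2][1]=-1, U row2=(0, 0, -2, -1)
  row3 ← row3 − (2)·row1  ⇒  L[3][1]=2, U row3=(0, 0, -4, -3)
Step 3: pivot at (2,2) is -2.
  row3 ← row3 − (2)·row2  ⇒  L[3][2]=2, U row3=(0, 0, 0, -1)

L[1][0] = -1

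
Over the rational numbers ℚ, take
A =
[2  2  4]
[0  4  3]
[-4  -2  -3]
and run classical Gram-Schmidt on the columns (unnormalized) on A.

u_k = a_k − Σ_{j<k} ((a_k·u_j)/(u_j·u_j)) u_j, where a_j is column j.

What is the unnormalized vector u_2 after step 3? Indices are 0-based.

Step 1: u_0 = a_0 = (2, 0, -4).
Step 2: u_1 = a_1 − (3/5)·u_0 = (4/5, 4, 2/5).
Step 3: u_2 = a_2 − (1)·u_0 − (5/6)·u_1 = (4/3, -1/3, 2/3).

u_2 = (4/3, -1/3, 2/3)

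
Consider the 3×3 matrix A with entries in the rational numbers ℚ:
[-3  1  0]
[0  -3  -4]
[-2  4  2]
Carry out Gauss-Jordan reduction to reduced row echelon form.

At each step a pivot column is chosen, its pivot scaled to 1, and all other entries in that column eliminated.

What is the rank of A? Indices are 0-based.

step 1: normalize row 0 (÷-3) = (1, -1/3, 0)
  row 2: subtract -2×row0 = (0, 10/3, 2)
step 2: normalize row 1 (÷-3) = (0, 1, 4/3)
  row 0: subtract -1/3×row1 = (1, 0, 4/9)
  row 2: subtract 10/3×row1 = (0, 0, -22/9)
step 3: normalize row 2 (÷-22/9) = (0, 0, 1)
  row 0: subtract 4/9×row2 = (1, 0, 0)
  row 1: subtract 4/3×row2 = (0, 1, 0)

rank = 3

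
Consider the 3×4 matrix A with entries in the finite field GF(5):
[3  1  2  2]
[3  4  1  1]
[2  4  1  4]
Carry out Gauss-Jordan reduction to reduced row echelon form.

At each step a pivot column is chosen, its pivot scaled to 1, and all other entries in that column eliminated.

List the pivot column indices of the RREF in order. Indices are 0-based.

step 1: normalize row 0 (÷3) = (1, 2, 4, 4)
  row 1: subtract 3×row0 = (0, 3, 4, 4)
  row 2: subtract 2×row0 = (0, 0, 3, 1)
step 2: normalize row 1 (÷3) = (0, 1, 3, 3)
  row 0: subtract 2×row1 = (1, 0, 3, 3)
step 3: normalize row 2 (÷3) = (0, 0, 1, 2)
  row 0: subtract 3×row2 = (1, 0, 0, 2)
  row 1: subtract 3×row2 = (0, 1, 0, 2)

pivot columns: 0, 1, 2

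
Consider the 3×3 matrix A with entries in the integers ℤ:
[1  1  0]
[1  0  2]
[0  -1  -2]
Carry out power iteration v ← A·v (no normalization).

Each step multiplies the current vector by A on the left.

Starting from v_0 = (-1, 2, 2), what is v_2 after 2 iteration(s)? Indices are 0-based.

v_0 = (-1, 2, 2).
v_1 = A·v_0 = (1, 3, -6).
v_2 = A·v_1 = (4, -11, 9).

v_2 = (4, -11, 9)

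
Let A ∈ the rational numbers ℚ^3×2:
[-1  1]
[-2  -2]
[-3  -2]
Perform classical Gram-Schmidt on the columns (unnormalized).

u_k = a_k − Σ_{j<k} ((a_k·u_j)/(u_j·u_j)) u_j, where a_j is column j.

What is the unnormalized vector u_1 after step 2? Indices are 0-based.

u_1 = (23/14, -5/7, -1/14)

Step 1: u_0 = a_0 = (-1, -2, -3).
Step 2: u_1 = a_1 − (9/14)·u_0 = (23/14, -5/7, -1/14).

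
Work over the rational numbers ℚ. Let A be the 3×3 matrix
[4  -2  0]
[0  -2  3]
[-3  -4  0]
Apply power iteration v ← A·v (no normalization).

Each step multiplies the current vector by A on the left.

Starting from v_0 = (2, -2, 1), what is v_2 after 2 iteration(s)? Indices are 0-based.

v_2 = (34, -8, -64)

v_0 = (2, -2, 1).
v_1 = A·v_0 = (12, 7, 2).
v_2 = A·v_1 = (34, -8, -64).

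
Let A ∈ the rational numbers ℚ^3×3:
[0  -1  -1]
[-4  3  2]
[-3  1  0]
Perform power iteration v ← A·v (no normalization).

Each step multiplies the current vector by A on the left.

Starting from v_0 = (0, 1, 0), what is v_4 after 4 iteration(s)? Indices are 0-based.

v_0 = (0, 1, 0).
v_1 = A·v_0 = (-1, 3, 1).
v_2 = A·v_1 = (-4, 15, 6).
v_3 = A·v_2 = (-21, 73, 27).
v_4 = A·v_3 = (-100, 357, 136).

v_4 = (-100, 357, 136)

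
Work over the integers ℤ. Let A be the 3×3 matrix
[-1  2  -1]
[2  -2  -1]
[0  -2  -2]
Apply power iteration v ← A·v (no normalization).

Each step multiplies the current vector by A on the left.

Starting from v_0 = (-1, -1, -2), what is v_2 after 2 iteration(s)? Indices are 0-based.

v_2 = (-3, -8, -16)

v_0 = (-1, -1, -2).
v_1 = A·v_0 = (1, 2, 6).
v_2 = A·v_1 = (-3, -8, -16).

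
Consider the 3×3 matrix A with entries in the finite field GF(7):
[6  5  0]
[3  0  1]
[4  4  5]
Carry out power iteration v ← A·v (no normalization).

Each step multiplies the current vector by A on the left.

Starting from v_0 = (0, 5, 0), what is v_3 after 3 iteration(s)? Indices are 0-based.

v_0 = (0, 5, 0).
v_1 = A·v_0 = (4, 0, 6).
v_2 = A·v_1 = (3, 4, 4).
v_3 = A·v_2 = (3, 6, 6).

v_3 = (3, 6, 6)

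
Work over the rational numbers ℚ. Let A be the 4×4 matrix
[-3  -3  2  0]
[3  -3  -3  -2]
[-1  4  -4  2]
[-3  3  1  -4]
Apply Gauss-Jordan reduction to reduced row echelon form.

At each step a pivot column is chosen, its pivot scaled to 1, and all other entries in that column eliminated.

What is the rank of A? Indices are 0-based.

rank = 4

pivot(0,0)=-3: scale R0 → (1, 1, -2/3, 0)
  clear (1,0): R1 −= (3)R0 → (0, -6, -1, -2)
  clear (2,0): R2 −= (-1)R0 → (0, 5, -14/3, 2)
  clear (3,0): R3 −= (-3)R0 → (0, 6, -1, -4)
pivot(1,1)=-6: scale R1 → (0, 1, 1/6, 1/3)
  clear (0,1): R0 −= (1)R1 → (1, 0, -5/6, -1/3)
  clear (2,1): R2 −= (5)R1 → (0, 0, -11/2, 1/3)
  clear (3,1): R3 −= (6)R1 → (0, 0, -2, -6)
pivot(2,2)=-11/2: scale R2 → (0, 0, 1, -2/33)
  clear (0,2): R0 −= (-5/6)R2 → (1, 0, 0, -38/99)
  clear (1,2): R1 −= (1/6)R2 → (0, 1, 0, 34/99)
  clear (3,2): R3 −= (-2)R2 → (0, 0, 0, -202/33)
pivot(3,3)=-202/33: scale R3 → (0, 0, 0, 1)
  clear (0,3): R0 −= (-38/99)R3 → (1, 0, 0, 0)
  clear (1,3): R1 −= (34/99)R3 → (0, 1, 0, 0)
  clear (2,3): R2 −= (-2/33)R3 → (0, 0, 1, 0)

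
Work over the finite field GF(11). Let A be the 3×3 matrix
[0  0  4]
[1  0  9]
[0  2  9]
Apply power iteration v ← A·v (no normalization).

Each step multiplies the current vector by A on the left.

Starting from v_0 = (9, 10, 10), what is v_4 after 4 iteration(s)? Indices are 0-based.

v_4 = (1, 5, 5)

v_0 = (9, 10, 10).
v_1 = A·v_0 = (7, 0, 0).
v_2 = A·v_1 = (0, 7, 0).
v_3 = A·v_2 = (0, 0, 3).
v_4 = A·v_3 = (1, 5, 5).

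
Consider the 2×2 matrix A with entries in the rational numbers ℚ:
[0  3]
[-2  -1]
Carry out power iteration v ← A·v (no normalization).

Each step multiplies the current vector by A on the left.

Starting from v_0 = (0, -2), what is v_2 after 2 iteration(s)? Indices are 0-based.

v_2 = (6, 10)

v_0 = (0, -2).
v_1 = A·v_0 = (-6, 2).
v_2 = A·v_1 = (6, 10).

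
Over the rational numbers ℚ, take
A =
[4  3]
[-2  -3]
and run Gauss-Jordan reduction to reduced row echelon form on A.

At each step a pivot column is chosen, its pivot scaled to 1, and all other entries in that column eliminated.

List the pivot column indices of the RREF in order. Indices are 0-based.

pivot columns: 0, 1

step 1: normalize row 0 (÷4) = (1, 3/4)
  row 1: subtract -2×row0 = (0, -3/2)
step 2: normalize row 1 (÷-3/2) = (0, 1)
  row 0: subtract 3/4×row1 = (1, 0)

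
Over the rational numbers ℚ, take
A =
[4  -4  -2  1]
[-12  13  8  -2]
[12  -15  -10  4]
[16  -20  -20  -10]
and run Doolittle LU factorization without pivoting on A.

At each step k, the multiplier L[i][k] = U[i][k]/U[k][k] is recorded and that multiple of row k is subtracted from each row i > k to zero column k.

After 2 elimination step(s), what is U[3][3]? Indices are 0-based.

k=0: U[0][0]=4
  eliminate (1,0): mult=-3, new row 1: (0, 1, 2, 1); set L[1][0]=-3
  eliminate (2,0): mult=3, new row 2: (0, -3, -4, 1); set L[2][0]=3
  eliminate (3,0): mult=4, new row 3: (0, -4, -12, -14); set L[3][0]=4
k=1: U[1][1]=1
  eliminate (2,1): mult=-3, new row 2: (0, 0, 2, 4); set L[2][1]=-3
  eliminate (3,1): mult=-4, new row 3: (0, 0, -4, -10); set L[3][1]=-4

U[3][3] = -10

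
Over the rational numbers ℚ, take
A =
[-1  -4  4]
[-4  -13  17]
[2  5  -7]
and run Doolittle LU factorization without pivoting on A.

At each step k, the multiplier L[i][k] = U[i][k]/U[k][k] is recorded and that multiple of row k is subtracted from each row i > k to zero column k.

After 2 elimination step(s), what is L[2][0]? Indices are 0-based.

L[2][0] = -2

[col 0] pivot -1
  R1 -= 4*R0 → (0, 3, 1)  (L[1][0] := 4)
  R2 -= -2*R0 → (0, -3, 1)  (L[2][0] := -2)
[col 1] pivot 3
  R2 -= -1*R1 → (0, 0, 2)  (L[2][1] := -1)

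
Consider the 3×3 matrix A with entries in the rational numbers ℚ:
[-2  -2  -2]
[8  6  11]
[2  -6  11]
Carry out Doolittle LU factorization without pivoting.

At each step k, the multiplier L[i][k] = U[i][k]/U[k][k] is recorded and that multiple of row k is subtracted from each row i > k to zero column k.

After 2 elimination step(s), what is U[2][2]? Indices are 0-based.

[col 0] pivot -2
  R1 -= -4*R0 → (0, -2, 3)  (L[1][0] := -4)
  R2 -= -1*R0 → (0, -8, 9)  (L[2][0] := -1)
[col 1] pivot -2
  R2 -= 4*R1 → (0, 0, -3)  (L[2][1] := 4)

U[2][2] = -3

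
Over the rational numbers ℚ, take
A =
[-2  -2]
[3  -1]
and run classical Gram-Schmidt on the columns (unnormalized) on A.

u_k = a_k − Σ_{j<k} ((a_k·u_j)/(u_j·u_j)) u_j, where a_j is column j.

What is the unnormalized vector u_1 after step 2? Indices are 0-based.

Step 1: u_0 = a_0 = (-2, 3).
Step 2: u_1 = a_1 − (1/13)·u_0 = (-24/13, -16/13).

u_1 = (-24/13, -16/13)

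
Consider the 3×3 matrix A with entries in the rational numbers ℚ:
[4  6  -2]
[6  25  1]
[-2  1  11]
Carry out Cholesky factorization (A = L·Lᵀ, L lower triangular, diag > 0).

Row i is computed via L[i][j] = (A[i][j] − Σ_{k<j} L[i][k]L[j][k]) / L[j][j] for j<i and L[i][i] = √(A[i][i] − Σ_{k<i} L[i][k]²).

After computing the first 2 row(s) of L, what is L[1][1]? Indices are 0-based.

L[1][1] = 4

Step 1: L[0][0] = √(4) = 2.
  L[1][0] = (6) / L[0][0] = 3.
Step 2: L[1][1] = √(16) = 4.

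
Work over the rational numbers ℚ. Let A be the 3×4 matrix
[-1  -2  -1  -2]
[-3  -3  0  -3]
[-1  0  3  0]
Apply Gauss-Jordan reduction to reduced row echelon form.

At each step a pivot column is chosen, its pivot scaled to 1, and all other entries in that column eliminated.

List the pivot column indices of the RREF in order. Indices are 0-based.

step 1: normalize row 0 (÷-1) = (1, 2, 1, 2)
  row 1: subtract -3×row0 = (0, 3, 3, 3)
  row 2: subtract -1×row0 = (0, 2, 4, 2)
step 2: normalize row 1 (÷3) = (0, 1, 1, 1)
  row 0: subtract 2×row1 = (1, 0, -1, 0)
  row 2: subtract 2×row1 = (0, 0, 2, 0)
step 3: normalize row 2 (÷2) = (0, 0, 1, 0)
  row 0: subtract -1×row2 = (1, 0, 0, 0)
  row 1: subtract 1×row2 = (0, 1, 0, 1)

pivot columns: 0, 1, 2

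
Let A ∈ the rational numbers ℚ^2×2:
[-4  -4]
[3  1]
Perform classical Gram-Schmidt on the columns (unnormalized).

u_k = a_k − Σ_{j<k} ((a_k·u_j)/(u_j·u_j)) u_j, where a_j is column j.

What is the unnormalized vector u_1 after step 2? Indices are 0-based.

Step 1: u_0 = a_0 = (-4, 3).
Step 2: u_1 = a_1 − (19/25)·u_0 = (-24/25, -32/25).

u_1 = (-24/25, -32/25)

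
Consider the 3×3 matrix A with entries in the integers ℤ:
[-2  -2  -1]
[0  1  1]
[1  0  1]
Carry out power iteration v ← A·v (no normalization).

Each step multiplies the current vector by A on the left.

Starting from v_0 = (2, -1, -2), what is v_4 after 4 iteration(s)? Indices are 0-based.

v_0 = (2, -1, -2).
v_1 = A·v_0 = (0, -3, 0).
v_2 = A·v_1 = (6, -3, 0).
v_3 = A·v_2 = (-6, -3, 6).
v_4 = A·v_3 = (12, 3, 0).

v_4 = (12, 3, 0)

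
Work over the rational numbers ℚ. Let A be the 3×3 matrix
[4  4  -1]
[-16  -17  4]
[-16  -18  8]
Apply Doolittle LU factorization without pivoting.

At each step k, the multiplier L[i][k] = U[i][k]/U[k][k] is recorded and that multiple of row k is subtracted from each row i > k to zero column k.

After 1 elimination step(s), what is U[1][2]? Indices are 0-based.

[col 0] pivot 4
  R1 -= -4*R0 → (0, -1, 0)  (L[1][0] := -4)
  R2 -= -4*R0 → (0, -2, 4)  (L[2][0] := -4)

U[1][2] = 0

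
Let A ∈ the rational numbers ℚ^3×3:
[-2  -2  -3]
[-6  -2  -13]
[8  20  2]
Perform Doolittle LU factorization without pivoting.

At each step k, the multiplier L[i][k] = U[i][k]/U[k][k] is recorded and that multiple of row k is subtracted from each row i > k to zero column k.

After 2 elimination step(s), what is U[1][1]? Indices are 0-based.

k=0: U[0][0]=-2
  eliminate (1,0): mult=3, new row 1: (0, 4, -4); set L[1][0]=3
  eliminate (2,0): mult=-4, new row 2: (0, 12, -10); set L[2][0]=-4
k=1: U[1][1]=4
  eliminate (2,1): mult=3, new row 2: (0, 0, 2); set L[2][1]=3

U[1][1] = 4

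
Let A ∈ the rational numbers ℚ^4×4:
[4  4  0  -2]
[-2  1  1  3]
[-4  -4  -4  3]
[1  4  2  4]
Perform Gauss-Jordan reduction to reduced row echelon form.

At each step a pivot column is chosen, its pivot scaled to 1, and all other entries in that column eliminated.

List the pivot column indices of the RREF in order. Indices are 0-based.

pivot columns: 0, 1, 2, 3

step 1: normalize row 0 (÷4) = (1, 1, 0, -1/2)
  row 1: subtract -2×row0 = (0, 3, 1, 2)
  row 2: subtract -4×row0 = (0, 0, -4, 1)
  row 3: subtract 1×row0 = (0, 3, 2, 9/2)
step 2: normalize row 1 (÷3) = (0, 1, 1/3, 2/3)
  row 0: subtract 1×row1 = (1, 0, -1/3, -7/6)
  row 3: subtract 3×row1 = (0, 0, 1, 5/2)
step 3: normalize row 2 (÷-4) = (0, 0, 1, -1/4)
  row 0: subtract -1/3×row2 = (1, 0, 0, -5/4)
  row 1: subtract 1/3×row2 = (0, 1, 0, 3/4)
  row 3: subtract 1×row2 = (0, 0, 0, 11/4)
step 4: normalize row 3 (÷11/4) = (0, 0, 0, 1)
  row 0: subtract -5/4×row3 = (1, 0, 0, 0)
  row 1: subtract 3/4×row3 = (0, 1, 0, 0)
  row 2: subtract -1/4×row3 = (0, 0, 1, 0)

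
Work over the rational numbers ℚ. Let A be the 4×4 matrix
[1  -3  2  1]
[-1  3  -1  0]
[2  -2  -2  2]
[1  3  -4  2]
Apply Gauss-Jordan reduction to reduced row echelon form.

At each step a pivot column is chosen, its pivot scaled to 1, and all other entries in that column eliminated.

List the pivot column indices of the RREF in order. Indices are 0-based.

pivot columns: 0, 1, 2, 3

[1] R0 /= 1  ⇒  (1, -3, 2, 1)
     R1 -= -1·R0  ⇒  (0, 0, 1, 1)
     R2 -= 2·R0  ⇒  (0, 4, -6, 0)
     R3 -= 1·R0  ⇒  (0, 6, -6, 1)
[2] R1 <-> R2
[2] R1 /= 4  ⇒  (0, 1, -3/2, 0)
     R0 -= -3·R1  ⇒  (1, 0, -5/2, 1)
     R3 -= 6·R1  ⇒  (0, 0, 3, 1)
[3] R2 /= 1  ⇒  (0, 0, 1, 1)
     R0 -= -5/2·R2  ⇒  (1, 0, 0, 7/2)
     R1 -= -3/2·R2  ⇒  (0, 1, 0, 3/2)
     R3 -= 3·R2  ⇒  (0, 0, 0, -2)
[4] R3 /= -2  ⇒  (0, 0, 0, 1)
     R0 -= 7/2·R3  ⇒  (1, 0, 0, 0)
     R1 -= 3/2·R3  ⇒  (0, 1, 0, 0)
     R2 -= 1·R3  ⇒  (0, 0, 1, 0)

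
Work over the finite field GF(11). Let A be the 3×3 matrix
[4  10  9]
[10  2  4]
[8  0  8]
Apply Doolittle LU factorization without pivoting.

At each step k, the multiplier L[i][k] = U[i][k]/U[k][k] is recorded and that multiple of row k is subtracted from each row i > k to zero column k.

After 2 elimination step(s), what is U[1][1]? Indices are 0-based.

k=0: U[0][0]=4
  eliminate (1,0): mult=8, new row 1: (0, 10, 9); set L[1][0]=8
  eliminate (2,0): mult=2, new row 2: (0, 2, 1); set L[2][0]=2
k=1: U[1][1]=10
  eliminate (2,1): mult=9, new row 2: (0, 0, 8); set L[2][1]=9

U[1][1] = 10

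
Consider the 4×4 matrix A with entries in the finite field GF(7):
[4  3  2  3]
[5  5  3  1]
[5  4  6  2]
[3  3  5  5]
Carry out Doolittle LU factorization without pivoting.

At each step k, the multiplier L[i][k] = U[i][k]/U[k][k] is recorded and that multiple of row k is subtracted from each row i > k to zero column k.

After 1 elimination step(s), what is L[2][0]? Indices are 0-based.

[col 0] pivot 4
  R1 -= 3*R0 → (0, 3, 4, 6)  (L[1][0] := 3)
  R2 -= 3*R0 → (0, 2, 0, 0)  (L[2][0] := 3)
  R3 -= 6*R0 → (0, 6, 0, 1)  (L[3][0] := 6)

L[2][0] = 3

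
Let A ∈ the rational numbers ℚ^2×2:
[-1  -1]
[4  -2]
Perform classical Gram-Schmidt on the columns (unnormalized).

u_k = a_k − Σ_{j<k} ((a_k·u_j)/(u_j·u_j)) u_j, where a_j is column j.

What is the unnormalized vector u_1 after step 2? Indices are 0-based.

Step 1: u_0 = a_0 = (-1, 4).
Step 2: u_1 = a_1 − (-7/17)·u_0 = (-24/17, -6/17).

u_1 = (-24/17, -6/17)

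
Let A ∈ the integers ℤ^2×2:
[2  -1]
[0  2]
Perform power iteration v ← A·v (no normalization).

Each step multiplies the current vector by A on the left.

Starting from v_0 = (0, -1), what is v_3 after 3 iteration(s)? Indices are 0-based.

v_0 = (0, -1).
v_1 = A·v_0 = (1, -2).
v_2 = A·v_1 = (4, -4).
v_3 = A·v_2 = (12, -8).

v_3 = (12, -8)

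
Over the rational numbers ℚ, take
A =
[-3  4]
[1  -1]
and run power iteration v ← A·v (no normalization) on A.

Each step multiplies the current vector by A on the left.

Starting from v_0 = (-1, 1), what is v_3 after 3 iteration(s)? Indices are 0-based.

v_0 = (-1, 1).
v_1 = A·v_0 = (7, -2).
v_2 = A·v_1 = (-29, 9).
v_3 = A·v_2 = (123, -38).

v_3 = (123, -38)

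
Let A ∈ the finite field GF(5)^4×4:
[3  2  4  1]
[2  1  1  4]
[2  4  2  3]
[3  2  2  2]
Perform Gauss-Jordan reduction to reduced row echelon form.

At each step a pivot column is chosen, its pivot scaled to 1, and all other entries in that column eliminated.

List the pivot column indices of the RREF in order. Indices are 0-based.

pivot columns: 0, 1, 2, 3

step 1: normalize row 0 (÷3) = (1, 4, 3, 2)
  row 1: subtract 2×row0 = (0, 3, 0, 0)
  row 2: subtract 2×row0 = (0, 1, 1, 4)
  row 3: subtract 3×row0 = (0, 0, 3, 1)
step 2: normalize row 1 (÷3) = (0, 1, 0, 0)
  row 0: subtract 4×row1 = (1, 0, 3, 2)
  row 2: subtract 1×row1 = (0, 0, 1, 4)
step 3: normalize row 2 (÷1) = (0, 0, 1, 4)
  row 0: subtract 3×row2 = (1, 0, 0, 0)
  row 3: subtract 3×row2 = (0, 0, 0, 4)
step 4: normalize row 3 (÷4) = (0, 0, 0, 1)
  row 2: subtract 4×row3 = (0, 0, 1, 0)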